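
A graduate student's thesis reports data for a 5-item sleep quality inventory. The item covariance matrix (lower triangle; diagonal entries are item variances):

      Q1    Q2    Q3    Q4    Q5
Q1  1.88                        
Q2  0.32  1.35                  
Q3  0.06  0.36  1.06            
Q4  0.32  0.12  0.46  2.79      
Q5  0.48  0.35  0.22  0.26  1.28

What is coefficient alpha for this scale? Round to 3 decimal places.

α = 0.517

Σσ²ᵢ = 1.88 + 1.35 + 1.06 + 2.79 + 1.28 = 8.36
Σ_{i<j} σ_ij = 2.95
total variance = 8.36 + 2 × 2.95 = 14.26
α = (k/(k−1))·(1 − Σσ²ᵢ/total variance) = (5/4)·(1 − 8.36/14.26) = 0.517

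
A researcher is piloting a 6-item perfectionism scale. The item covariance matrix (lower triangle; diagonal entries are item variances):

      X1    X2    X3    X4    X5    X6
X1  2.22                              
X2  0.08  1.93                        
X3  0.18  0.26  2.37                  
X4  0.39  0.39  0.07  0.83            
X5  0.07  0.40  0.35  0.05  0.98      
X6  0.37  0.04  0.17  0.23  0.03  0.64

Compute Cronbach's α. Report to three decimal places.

ΣVar(i) = 2.22 + 1.93 + 2.37 + 0.83 + 0.98 + 0.64 = 8.97
Sum of off-diagonal covariances = 3.08
Var(T) = 8.97 + 2 × 3.08 = 15.13
α = (k/(k−1))·(1 − ΣVar(i)/Var(T)) = (6/5)·(1 − 8.97/15.13) = 0.489

α = 0.489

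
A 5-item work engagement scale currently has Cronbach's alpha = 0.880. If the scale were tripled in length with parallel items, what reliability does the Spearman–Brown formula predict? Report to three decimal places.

Length factor m = 3
α' = m·α / (1 + (m−1)·α)
   = 3 × 0.880 / (1 + (3 − 1) × 0.880)
   = 2.6400 / 2.7600 = 0.957

predicted reliability = 0.957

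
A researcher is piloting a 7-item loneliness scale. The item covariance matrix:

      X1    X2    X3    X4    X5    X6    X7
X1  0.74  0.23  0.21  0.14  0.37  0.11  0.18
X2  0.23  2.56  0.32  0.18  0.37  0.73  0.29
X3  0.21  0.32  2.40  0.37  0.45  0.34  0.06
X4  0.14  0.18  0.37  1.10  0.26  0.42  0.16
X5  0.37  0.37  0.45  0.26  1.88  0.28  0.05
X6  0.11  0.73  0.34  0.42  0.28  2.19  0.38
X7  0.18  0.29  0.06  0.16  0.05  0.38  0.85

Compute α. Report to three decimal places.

Σσ²ᵢ = 0.74 + 2.56 + 2.40 + 1.10 + 1.88 + 2.19 + 0.85 = 11.72
Sum of off-diagonal covariances = 5.90
Var(T) = 11.72 + 2 × 5.90 = 23.52
α = (k/(k−1))·(1 − Σσ²ᵢ/Var(T)) = (7/6)·(1 − 11.72/23.52) = 0.585

α = 0.585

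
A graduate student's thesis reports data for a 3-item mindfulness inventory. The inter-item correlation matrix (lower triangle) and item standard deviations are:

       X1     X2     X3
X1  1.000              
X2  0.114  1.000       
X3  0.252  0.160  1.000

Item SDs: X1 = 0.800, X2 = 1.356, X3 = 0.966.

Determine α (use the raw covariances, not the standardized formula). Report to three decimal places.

α = 0.355

Σσ²ᵢ = 0.800² + 1.356² + 0.966² = 3.4119
Covariances σ_ij = r_ij · s_i · s_j:
  σ(X1,X2) = 0.114 × 0.800 × 1.356 = 0.1237
  σ(X1,X3) = 0.252 × 0.800 × 0.966 = 0.1947
  σ(X2,X3) = 0.160 × 1.356 × 0.966 = 0.2096
σ²_T = Σσ²ᵢ + 2·Σσ_ij = 3.4119 + 2 × 0.5280 = 4.4679
α = (3/2)·(1 − 3.4119/4.4679) = 0.355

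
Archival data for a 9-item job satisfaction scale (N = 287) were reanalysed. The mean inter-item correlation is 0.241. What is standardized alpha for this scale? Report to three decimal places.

standardized alpha = 0.741

Standardized α = k·r̄ / (1 + (k−1)·r̄) = 9 × 0.241 / (1 + 8 × 0.241)
  = 2.1690 / 2.9280 = 0.741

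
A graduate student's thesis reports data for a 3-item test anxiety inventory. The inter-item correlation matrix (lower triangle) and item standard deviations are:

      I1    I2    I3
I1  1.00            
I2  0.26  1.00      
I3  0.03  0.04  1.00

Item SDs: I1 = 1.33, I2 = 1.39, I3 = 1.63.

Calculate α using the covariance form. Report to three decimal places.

Σσ²ᵢ = 1.33² + 1.39² + 1.63² = 6.3579
Covariances σ_ij = r_ij · s_i · s_j:
  σ(I1,I2) = 0.26 × 1.33 × 1.39 = 0.4807
  σ(I1,I3) = 0.03 × 1.33 × 1.63 = 0.0650
  σ(I2,I3) = 0.04 × 1.39 × 1.63 = 0.0906
σ²_T = Σσ²ᵢ + 2·Σσ_ij = 6.3579 + 2 × 0.6363 = 7.6305
α = (3/2)·(1 − 6.3579/7.6305) = 0.250

α = 0.250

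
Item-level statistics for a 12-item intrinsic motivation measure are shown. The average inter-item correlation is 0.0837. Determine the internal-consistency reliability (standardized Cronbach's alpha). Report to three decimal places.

Standardized α = k·r̄ / (1 + (k−1)·r̄) = 12 × 0.0837 / (1 + 11 × 0.0837)
  = 1.0044 / 1.9207 = 0.523

α = 0.523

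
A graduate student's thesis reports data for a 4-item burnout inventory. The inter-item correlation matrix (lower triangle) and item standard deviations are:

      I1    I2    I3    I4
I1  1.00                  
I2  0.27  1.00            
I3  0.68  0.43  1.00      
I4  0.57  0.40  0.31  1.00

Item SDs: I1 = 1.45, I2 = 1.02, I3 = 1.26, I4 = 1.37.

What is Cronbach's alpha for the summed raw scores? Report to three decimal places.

Cronbach's alpha = 0.763

Σσ²ᵢ = 1.45² + 1.02² + 1.26² + 1.37² = 6.6074
Covariances σ_ij = r_ij · s_i · s_j:
  σ(I1,I2) = 0.27 × 1.45 × 1.02 = 0.3993
  σ(I1,I3) = 0.68 × 1.45 × 1.26 = 1.2424
  σ(I1,I4) = 0.57 × 1.45 × 1.37 = 1.1323
  σ(I2,I3) = 0.43 × 1.02 × 1.26 = 0.5526
  σ(I2,I4) = 0.40 × 1.02 × 1.37 = 0.5590
  σ(I3,I4) = 0.31 × 1.26 × 1.37 = 0.5351
σ²_T = Σσ²ᵢ + 2·Σσ_ij = 6.6074 + 2 × 4.4207 = 15.4488
α = (4/3)·(1 − 6.6074/15.4488) = 0.763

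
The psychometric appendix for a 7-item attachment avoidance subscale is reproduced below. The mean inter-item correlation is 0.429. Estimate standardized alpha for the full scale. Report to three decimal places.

Standardized α = k·r̄ / (1 + (k−1)·r̄) = 7 × 0.429 / (1 + 6 × 0.429)
  = 3.0030 / 3.5740 = 0.840

α = 0.840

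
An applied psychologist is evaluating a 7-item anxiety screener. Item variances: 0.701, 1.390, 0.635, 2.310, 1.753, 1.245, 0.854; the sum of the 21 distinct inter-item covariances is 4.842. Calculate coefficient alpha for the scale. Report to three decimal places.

ΣVar(i) = 0.701 + 1.390 + 0.635 + 2.310 + 1.753 + 1.245 + 0.854 = 8.888
Sum of distinct covariances = 4.842
σ²_T = ΣVar(i) + 2·Σcov = 8.888 + 2 × 4.842 = 18.572
α = (7/6)·(1 − 8.888/18.572) = 0.608

coefficient alpha = 0.608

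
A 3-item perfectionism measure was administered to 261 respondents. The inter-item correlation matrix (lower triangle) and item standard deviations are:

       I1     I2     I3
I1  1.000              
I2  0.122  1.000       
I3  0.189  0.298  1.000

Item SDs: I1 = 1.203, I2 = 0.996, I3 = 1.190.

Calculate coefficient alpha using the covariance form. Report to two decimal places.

α = 0.43

Σσ²ᵢ = 1.203² + 0.996² + 1.190² = 3.8553
Covariances σ_ij = r_ij · s_i · s_j:
  σ(I1,I2) = 0.122 × 1.203 × 0.996 = 0.1462
  σ(I1,I3) = 0.189 × 1.203 × 1.190 = 0.2706
  σ(I2,I3) = 0.298 × 0.996 × 1.190 = 0.3532
σ²_T = Σσ²ᵢ + 2·Σσ_ij = 3.8553 + 2 × 0.7700 = 5.3953
α = (3/2)·(1 − 3.8553/5.3953) = 0.43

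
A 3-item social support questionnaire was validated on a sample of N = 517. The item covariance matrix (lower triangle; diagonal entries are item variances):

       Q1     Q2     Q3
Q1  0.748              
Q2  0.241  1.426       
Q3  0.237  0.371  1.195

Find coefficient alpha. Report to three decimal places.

coefficient alpha = 0.503

Σσ²ᵢ = 0.748 + 1.426 + 1.195 = 3.369
Σ_{i<j} σ_ij = 0.849
σ²_total = 3.369 + 2 × 0.849 = 5.067
α = (k/(k−1))·(1 − Σσ²ᵢ/σ²_total) = (3/2)·(1 − 3.369/5.067) = 0.503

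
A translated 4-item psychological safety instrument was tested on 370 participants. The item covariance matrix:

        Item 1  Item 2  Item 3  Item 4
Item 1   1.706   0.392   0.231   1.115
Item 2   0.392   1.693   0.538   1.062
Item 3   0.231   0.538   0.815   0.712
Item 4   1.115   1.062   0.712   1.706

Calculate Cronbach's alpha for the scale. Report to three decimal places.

Cronbach's alpha = 0.770

sum of item variances = 1.706 + 1.693 + 0.815 + 1.706 = 5.920
Sum of the distinct covariances = 4.050
σ²_total = 5.920 + 2 × 4.050 = 14.020
α = (k/(k−1))·(1 − sum of item variances/σ²_total) = (4/3)·(1 − 5.920/14.020) = 0.770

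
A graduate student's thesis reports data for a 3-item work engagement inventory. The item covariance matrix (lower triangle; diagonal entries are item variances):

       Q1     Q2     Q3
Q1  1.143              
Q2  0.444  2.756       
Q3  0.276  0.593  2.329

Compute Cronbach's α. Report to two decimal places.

sum of item variances = 1.143 + 2.756 + 2.329 = 6.228
Sum of off-diagonal covariances = 1.313
σ²_total = 6.228 + 2 × 1.313 = 8.854
α = (k/(k−1))·(1 − sum of item variances/σ²_total) = (3/2)·(1 − 6.228/8.854) = 0.44

α = 0.44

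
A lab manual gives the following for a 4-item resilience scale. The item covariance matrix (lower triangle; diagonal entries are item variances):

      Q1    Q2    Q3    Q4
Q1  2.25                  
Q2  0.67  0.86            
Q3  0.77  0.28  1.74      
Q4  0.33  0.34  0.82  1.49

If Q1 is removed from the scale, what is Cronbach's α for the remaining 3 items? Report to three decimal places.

α = 0.620

Remaining items: Q2, Q3, Q4 (k = 3).
sum of item variances = 0.86 + 1.74 + 1.49 = 4.09
total variance = 4.09 + 2 × 1.44 = 6.97
α (item deleted) = (3/2)·(1 − 4.09/6.97) = 0.620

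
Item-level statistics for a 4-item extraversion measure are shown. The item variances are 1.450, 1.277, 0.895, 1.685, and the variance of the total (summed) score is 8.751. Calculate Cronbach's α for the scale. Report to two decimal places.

Σσᵢ² = 1.450 + 1.277 + 0.895 + 1.685 = 5.307
α = (k/(k−1))·(1 − Σσᵢ²/σ²_total) = (4/3)·(1 − 5.307/8.751) = 0.52

Cronbach's α = 0.52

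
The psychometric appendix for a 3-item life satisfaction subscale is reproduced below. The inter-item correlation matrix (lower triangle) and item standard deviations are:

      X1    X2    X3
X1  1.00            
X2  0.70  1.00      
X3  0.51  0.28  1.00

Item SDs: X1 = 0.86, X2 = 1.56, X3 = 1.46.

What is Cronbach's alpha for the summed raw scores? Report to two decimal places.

Σσ²ᵢ = 0.86² + 1.56² + 1.46² = 5.3048
Covariances σ_ij = r_ij · s_i · s_j:
  σ(X1,X2) = 0.70 × 0.86 × 1.56 = 0.9391
  σ(X1,X3) = 0.51 × 0.86 × 1.46 = 0.6404
  σ(X2,X3) = 0.28 × 1.56 × 1.46 = 0.6377
σ²_T = Σσ²ᵢ + 2·Σσ_ij = 5.3048 + 2 × 2.2172 = 9.7392
α = (3/2)·(1 − 5.3048/9.7392) = 0.68

Cronbach's alpha = 0.68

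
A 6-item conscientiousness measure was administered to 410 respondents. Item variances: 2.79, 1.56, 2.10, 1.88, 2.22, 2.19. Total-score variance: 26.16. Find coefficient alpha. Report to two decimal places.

coefficient alpha = 0.62

Σσᵢ² = 2.79 + 1.56 + 2.10 + 1.88 + 2.22 + 2.19 = 12.74
α = (k/(k−1))·(1 − Σσᵢ²/total variance) = (6/5)·(1 − 12.74/26.16) = 0.62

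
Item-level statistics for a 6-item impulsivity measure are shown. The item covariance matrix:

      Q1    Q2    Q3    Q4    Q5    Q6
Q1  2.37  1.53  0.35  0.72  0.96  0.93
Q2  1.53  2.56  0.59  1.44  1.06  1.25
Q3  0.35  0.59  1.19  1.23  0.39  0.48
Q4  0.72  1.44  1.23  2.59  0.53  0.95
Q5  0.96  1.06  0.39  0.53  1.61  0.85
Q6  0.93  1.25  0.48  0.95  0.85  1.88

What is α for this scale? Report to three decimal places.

α = 0.822

Σσ²ᵢ = 2.37 + 2.56 + 1.19 + 2.59 + 1.61 + 1.88 = 12.20
Σ_{i<j} σ_ij = 13.26
σ²_total = 12.20 + 2 × 13.26 = 38.72
α = (k/(k−1))·(1 − Σσ²ᵢ/σ²_total) = (6/5)·(1 − 12.20/38.72) = 0.822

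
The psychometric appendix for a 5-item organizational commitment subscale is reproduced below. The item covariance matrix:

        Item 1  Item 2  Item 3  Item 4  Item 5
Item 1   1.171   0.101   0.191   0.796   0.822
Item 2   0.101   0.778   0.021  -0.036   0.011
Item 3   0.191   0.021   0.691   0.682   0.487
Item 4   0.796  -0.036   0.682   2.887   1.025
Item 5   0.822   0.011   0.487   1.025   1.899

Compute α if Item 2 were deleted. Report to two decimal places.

α = 0.73

Remaining items: Item 1, Item 3, Item 4, Item 5 (k = 4).
ΣVar(i) = 1.171 + 0.691 + 2.887 + 1.899 = 6.648
σ²_T = 6.648 + 2 × 4.003 = 14.654
α (item deleted) = (4/3)·(1 − 6.648/14.654) = 0.73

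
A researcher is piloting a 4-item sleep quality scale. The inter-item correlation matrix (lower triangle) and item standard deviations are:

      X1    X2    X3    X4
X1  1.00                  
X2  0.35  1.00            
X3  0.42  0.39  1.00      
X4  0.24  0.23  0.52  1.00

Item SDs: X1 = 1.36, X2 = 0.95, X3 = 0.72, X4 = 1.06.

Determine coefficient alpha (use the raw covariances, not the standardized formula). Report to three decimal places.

Σσ²ᵢ = 1.36² + 0.95² + 0.72² + 1.06² = 4.3941
Covariances σ_ij = r_ij · s_i · s_j:
  σ(X1,X2) = 0.35 × 1.36 × 0.95 = 0.4522
  σ(X1,X3) = 0.42 × 1.36 × 0.72 = 0.4113
  σ(X1,X4) = 0.24 × 1.36 × 1.06 = 0.3460
  σ(X2,X3) = 0.39 × 0.95 × 0.72 = 0.2668
  σ(X2,X4) = 0.23 × 0.95 × 1.06 = 0.2316
  σ(X3,X4) = 0.52 × 0.72 × 1.06 = 0.3969
σ²_T = Σσ²ᵢ + 2·Σσ_ij = 4.3941 + 2 × 2.1048 = 8.6037
α = (4/3)·(1 − 4.3941/8.6037) = 0.652

coefficient alpha = 0.652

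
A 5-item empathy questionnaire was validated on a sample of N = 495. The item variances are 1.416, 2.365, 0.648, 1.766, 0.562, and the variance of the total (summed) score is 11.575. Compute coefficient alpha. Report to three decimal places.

Σσᵢ² = 1.416 + 2.365 + 0.648 + 1.766 + 0.562 = 6.757
α = (k/(k−1))·(1 − Σσᵢ²/σ²_T) = (5/4)·(1 − 6.757/11.575) = 0.520

α = 0.520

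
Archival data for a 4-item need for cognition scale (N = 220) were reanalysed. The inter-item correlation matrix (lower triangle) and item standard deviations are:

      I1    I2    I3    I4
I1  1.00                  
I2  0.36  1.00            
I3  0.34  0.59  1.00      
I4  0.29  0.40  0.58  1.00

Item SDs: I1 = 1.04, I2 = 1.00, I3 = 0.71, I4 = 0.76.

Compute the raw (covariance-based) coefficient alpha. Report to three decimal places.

α = 0.726

Σσ²ᵢ = 1.04² + 1.00² + 0.71² + 0.76² = 3.1633
Covariances σ_ij = r_ij · s_i · s_j:
  σ(I1,I2) = 0.36 × 1.04 × 1.00 = 0.3744
  σ(I1,I3) = 0.34 × 1.04 × 0.71 = 0.2511
  σ(I1,I4) = 0.29 × 1.04 × 0.76 = 0.2292
  σ(I2,I3) = 0.59 × 1.00 × 0.71 = 0.4189
  σ(I2,I4) = 0.40 × 1.00 × 0.76 = 0.3040
  σ(I3,I4) = 0.58 × 0.71 × 0.76 = 0.3130
σ²_T = Σσ²ᵢ + 2·Σσ_ij = 3.1633 + 2 × 1.8906 = 6.9445
α = (4/3)·(1 − 3.1633/6.9445) = 0.726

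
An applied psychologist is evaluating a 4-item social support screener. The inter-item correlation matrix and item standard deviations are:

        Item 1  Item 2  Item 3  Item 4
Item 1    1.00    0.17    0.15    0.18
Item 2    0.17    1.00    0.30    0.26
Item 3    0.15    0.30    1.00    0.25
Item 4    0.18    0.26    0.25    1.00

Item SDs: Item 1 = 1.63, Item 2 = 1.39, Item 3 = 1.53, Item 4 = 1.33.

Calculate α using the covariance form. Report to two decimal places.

α = 0.52

Σσ²ᵢ = 1.63² + 1.39² + 1.53² + 1.33² = 8.6988
Covariances σ_ij = r_ij · s_i · s_j:
  σ(Item 1,Item 2) = 0.17 × 1.63 × 1.39 = 0.3852
  σ(Item 1,Item 3) = 0.15 × 1.63 × 1.53 = 0.3741
  σ(Item 1,Item 4) = 0.18 × 1.63 × 1.33 = 0.3902
  σ(Item 2,Item 3) = 0.30 × 1.39 × 1.53 = 0.6380
  σ(Item 2,Item 4) = 0.26 × 1.39 × 1.33 = 0.4807
  σ(Item 3,Item 4) = 0.25 × 1.53 × 1.33 = 0.5087
σ²_T = Σσ²ᵢ + 2·Σσ_ij = 8.6988 + 2 × 2.7769 = 14.2526
α = (4/3)·(1 − 8.6988/14.2526) = 0.52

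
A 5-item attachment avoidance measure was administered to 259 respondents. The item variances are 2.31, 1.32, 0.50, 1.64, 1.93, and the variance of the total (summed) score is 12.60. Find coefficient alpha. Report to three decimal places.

Σσ²ᵢ = 2.31 + 1.32 + 0.50 + 1.64 + 1.93 = 7.70
α = (k/(k−1))·(1 − Σσ²ᵢ/σ²_T) = (5/4)·(1 − 7.70/12.60) = 0.486

α = 0.486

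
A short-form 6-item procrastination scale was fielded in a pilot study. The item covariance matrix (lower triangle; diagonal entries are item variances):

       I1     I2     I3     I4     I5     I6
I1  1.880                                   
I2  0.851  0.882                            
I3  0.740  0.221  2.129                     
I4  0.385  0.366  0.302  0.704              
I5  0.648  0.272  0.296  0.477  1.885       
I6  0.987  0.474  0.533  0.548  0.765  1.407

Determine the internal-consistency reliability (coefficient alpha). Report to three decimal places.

Σσᵢ² = 1.880 + 0.882 + 2.129 + 0.704 + 1.885 + 1.407 = 8.887
Sum of the distinct covariances = 7.865
total variance = 8.887 + 2 × 7.865 = 24.617
α = (k/(k−1))·(1 − Σσᵢ²/total variance) = (6/5)·(1 − 8.887/24.617) = 0.767

α = 0.767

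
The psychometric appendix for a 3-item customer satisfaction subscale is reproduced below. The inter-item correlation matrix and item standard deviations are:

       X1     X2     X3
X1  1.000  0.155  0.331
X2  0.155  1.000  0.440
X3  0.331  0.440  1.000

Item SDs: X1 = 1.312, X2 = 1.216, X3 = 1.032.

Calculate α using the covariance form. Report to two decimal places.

α = 0.55

Σσ²ᵢ = 1.312² + 1.216² + 1.032² = 4.2650
Covariances σ_ij = r_ij · s_i · s_j:
  σ(X1,X2) = 0.155 × 1.312 × 1.216 = 0.2473
  σ(X1,X3) = 0.331 × 1.312 × 1.032 = 0.4482
  σ(X2,X3) = 0.440 × 1.216 × 1.032 = 0.5522
σ²_T = Σσ²ᵢ + 2·Σσ_ij = 4.2650 + 2 × 1.2477 = 6.7604
α = (3/2)·(1 − 4.2650/6.7604) = 0.55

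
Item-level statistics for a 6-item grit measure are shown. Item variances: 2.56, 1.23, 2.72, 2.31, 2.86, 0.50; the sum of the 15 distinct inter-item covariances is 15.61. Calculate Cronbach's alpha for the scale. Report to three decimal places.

Σσ²ᵢ = 2.56 + 1.23 + 2.72 + 2.31 + 2.86 + 0.50 = 12.18
Sum of distinct covariances = 15.61
total variance = Σσ²ᵢ + 2·Σcov = 12.18 + 2 × 15.61 = 43.40
α = (6/5)·(1 − 12.18/43.40) = 0.863

α = 0.863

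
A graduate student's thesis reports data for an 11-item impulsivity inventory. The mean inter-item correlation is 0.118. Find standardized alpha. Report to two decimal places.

Standardized α = k·r̄ / (1 + (k−1)·r̄) = 11 × 0.118 / (1 + 10 × 0.118)
  = 1.2980 / 2.1800 = 0.60

α = 0.60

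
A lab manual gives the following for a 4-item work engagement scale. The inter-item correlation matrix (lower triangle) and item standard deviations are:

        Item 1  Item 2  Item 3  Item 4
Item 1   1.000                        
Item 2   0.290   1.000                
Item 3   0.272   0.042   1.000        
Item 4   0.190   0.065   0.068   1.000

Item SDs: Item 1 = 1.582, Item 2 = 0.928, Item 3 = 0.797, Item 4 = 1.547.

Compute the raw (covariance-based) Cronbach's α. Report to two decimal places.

Cronbach's α = 0.41

Σσ²ᵢ = 1.582² + 0.928² + 0.797² + 1.547² = 6.3923
Covariances σ_ij = r_ij · s_i · s_j:
  σ(Item 1,Item 2) = 0.290 × 1.582 × 0.928 = 0.4257
  σ(Item 1,Item 3) = 0.272 × 1.582 × 0.797 = 0.3430
  σ(Item 1,Item 4) = 0.190 × 1.582 × 1.547 = 0.4650
  σ(Item 2,Item 3) = 0.042 × 0.928 × 0.797 = 0.0311
  σ(Item 2,Item 4) = 0.065 × 0.928 × 1.547 = 0.0933
  σ(Item 3,Item 4) = 0.068 × 0.797 × 1.547 = 0.0838
σ²_T = Σσ²ᵢ + 2·Σσ_ij = 6.3923 + 2 × 1.4419 = 9.2761
α = (4/3)·(1 − 6.3923/9.2761) = 0.41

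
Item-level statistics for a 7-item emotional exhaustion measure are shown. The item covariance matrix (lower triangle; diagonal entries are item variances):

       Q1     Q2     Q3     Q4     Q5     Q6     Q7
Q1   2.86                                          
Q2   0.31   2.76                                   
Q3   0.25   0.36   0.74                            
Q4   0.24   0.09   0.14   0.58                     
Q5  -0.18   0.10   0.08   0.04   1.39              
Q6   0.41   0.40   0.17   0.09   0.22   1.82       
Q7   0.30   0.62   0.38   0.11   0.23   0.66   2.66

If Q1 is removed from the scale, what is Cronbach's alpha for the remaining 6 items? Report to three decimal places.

α = 0.511

Remaining items: Q2, Q3, Q4, Q5, Q6, Q7 (k = 6).
ΣVar(i) = 2.76 + 0.74 + 0.58 + 1.39 + 1.82 + 2.66 = 9.95
σ²_T = 9.95 + 2 × 3.69 = 17.33
α (item deleted) = (6/5)·(1 − 9.95/17.33) = 0.511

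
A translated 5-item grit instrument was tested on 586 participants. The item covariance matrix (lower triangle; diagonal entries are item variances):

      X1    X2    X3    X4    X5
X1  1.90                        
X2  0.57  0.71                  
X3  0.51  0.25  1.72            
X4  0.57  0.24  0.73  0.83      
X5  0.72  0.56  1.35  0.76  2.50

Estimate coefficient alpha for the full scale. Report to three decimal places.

ΣVar(i) = 1.90 + 0.71 + 1.72 + 0.83 + 2.50 = 7.66
Σ_{i<j} σ_ij = 6.26
Var(T) = 7.66 + 2 × 6.26 = 20.18
α = (k/(k−1))·(1 − ΣVar(i)/Var(T)) = (5/4)·(1 − 7.66/20.18) = 0.776

α = 0.776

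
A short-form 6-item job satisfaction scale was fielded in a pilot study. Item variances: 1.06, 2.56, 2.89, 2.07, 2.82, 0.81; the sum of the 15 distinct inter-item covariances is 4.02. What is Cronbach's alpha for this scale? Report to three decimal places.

Σσᵢ² = 1.06 + 2.56 + 2.89 + 2.07 + 2.82 + 0.81 = 12.21
Sum of distinct covariances = 4.02
σ²_T = Σσᵢ² + 2·Σcov = 12.21 + 2 × 4.02 = 20.25
α = (6/5)·(1 − 12.21/20.25) = 0.476

α = 0.476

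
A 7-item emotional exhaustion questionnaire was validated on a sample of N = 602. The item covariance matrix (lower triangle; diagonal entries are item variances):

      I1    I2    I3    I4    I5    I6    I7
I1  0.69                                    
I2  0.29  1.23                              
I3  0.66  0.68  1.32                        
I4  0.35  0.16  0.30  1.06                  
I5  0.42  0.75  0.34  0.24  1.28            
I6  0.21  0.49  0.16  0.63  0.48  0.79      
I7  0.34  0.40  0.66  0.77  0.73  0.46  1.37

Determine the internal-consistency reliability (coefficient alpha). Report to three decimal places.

Σσ²ᵢ = 0.69 + 1.23 + 1.32 + 1.06 + 1.28 + 0.79 + 1.37 = 7.74
Sum of the distinct covariances = 9.52
total variance = 7.74 + 2 × 9.52 = 26.78
α = (k/(k−1))·(1 − Σσ²ᵢ/total variance) = (7/6)·(1 − 7.74/26.78) = 0.829

coefficient alpha = 0.829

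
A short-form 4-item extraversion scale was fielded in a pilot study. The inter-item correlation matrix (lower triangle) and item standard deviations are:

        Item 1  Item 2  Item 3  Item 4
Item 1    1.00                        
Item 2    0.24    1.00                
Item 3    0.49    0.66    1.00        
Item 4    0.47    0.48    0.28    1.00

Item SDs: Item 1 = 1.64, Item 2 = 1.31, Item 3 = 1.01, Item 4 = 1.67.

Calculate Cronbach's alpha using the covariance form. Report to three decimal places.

Σσ²ᵢ = 1.64² + 1.31² + 1.01² + 1.67² = 8.2147
Covariances σ_ij = r_ij · s_i · s_j:
  σ(Item 1,Item 2) = 0.24 × 1.64 × 1.31 = 0.5156
  σ(Item 1,Item 3) = 0.49 × 1.64 × 1.01 = 0.8116
  σ(Item 1,Item 4) = 0.47 × 1.64 × 1.67 = 1.2872
  σ(Item 2,Item 3) = 0.66 × 1.31 × 1.01 = 0.8732
  σ(Item 2,Item 4) = 0.48 × 1.31 × 1.67 = 1.0501
  σ(Item 3,Item 4) = 0.28 × 1.01 × 1.67 = 0.4723
σ²_T = Σσ²ᵢ + 2·Σσ_ij = 8.2147 + 2 × 5.0100 = 18.2347
α = (4/3)·(1 − 8.2147/18.2347) = 0.733

Cronbach's alpha = 0.733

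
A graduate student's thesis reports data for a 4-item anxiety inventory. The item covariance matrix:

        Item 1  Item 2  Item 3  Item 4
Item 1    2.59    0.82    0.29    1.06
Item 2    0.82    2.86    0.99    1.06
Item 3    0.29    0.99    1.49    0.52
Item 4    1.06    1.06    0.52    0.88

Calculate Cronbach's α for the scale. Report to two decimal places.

sum of item variances = 2.59 + 2.86 + 1.49 + 0.88 = 7.82
Sum of off-diagonal covariances = 4.74
σ²_T = 7.82 + 2 × 4.74 = 17.30
α = (k/(k−1))·(1 − sum of item variances/σ²_T) = (4/3)·(1 − 7.82/17.30) = 0.73

α = 0.73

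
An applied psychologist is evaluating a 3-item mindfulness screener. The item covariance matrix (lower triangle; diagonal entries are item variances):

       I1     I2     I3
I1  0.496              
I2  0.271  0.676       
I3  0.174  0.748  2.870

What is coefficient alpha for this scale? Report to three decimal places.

Σσ²ᵢ = 0.496 + 0.676 + 2.870 = 4.042
Sum of off-diagonal covariances = 1.193
σ²_total = 4.042 + 2 × 1.193 = 6.428
α = (k/(k−1))·(1 − Σσ²ᵢ/σ²_total) = (3/2)·(1 − 4.042/6.428) = 0.557

coefficient alpha = 0.557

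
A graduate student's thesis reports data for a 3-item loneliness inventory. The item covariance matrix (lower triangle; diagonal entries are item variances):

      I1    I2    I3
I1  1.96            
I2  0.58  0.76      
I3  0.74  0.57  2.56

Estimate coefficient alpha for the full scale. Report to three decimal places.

sum of item variances = 1.96 + 0.76 + 2.56 = 5.28
Σ_{i<j} σ_ij = 1.89
total variance = 5.28 + 2 × 1.89 = 9.06
α = (k/(k−1))·(1 − sum of item variances/total variance) = (3/2)·(1 − 5.28/9.06) = 0.626

coefficient alpha = 0.626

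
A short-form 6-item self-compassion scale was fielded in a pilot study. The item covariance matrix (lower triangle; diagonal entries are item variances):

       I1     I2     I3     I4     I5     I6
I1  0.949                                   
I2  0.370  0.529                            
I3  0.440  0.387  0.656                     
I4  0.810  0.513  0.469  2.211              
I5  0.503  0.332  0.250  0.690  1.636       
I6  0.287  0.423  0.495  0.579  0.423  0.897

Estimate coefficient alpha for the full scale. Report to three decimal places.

coefficient alpha = 0.804

Σσᵢ² = 0.949 + 0.529 + 0.656 + 2.211 + 1.636 + 0.897 = 6.878
Sum of off-diagonal covariances = 6.971
σ²_total = 6.878 + 2 × 6.971 = 20.820
α = (k/(k−1))·(1 − Σσᵢ²/σ²_total) = (6/5)·(1 − 6.878/20.820) = 0.804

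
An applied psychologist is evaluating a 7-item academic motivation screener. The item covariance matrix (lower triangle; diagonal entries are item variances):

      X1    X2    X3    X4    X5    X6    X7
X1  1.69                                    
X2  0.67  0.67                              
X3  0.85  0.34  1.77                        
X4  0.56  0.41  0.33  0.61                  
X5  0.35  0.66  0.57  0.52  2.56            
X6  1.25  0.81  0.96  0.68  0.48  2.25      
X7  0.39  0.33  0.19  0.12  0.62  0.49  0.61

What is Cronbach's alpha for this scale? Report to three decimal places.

Σσ²ᵢ = 1.69 + 0.67 + 1.77 + 0.61 + 2.56 + 2.25 + 0.61 = 10.16
Sum of the distinct covariances = 11.58
σ²_total = 10.16 + 2 × 11.58 = 33.32
α = (k/(k−1))·(1 − Σσ²ᵢ/σ²_total) = (7/6)·(1 − 10.16/33.32) = 0.811

Cronbach's alpha = 0.811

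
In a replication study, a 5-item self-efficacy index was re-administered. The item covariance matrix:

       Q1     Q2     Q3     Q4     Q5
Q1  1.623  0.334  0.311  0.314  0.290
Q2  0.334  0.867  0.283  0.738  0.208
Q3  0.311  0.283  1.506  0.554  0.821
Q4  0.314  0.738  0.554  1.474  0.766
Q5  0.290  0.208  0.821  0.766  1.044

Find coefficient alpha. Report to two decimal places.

coefficient alpha = 0.73

sum of item variances = 1.623 + 0.867 + 1.506 + 1.474 + 1.044 = 6.514
Sum of the distinct covariances = 4.619
Var(T) = 6.514 + 2 × 4.619 = 15.752
α = (k/(k−1))·(1 − sum of item variances/Var(T)) = (5/4)·(1 − 6.514/15.752) = 0.73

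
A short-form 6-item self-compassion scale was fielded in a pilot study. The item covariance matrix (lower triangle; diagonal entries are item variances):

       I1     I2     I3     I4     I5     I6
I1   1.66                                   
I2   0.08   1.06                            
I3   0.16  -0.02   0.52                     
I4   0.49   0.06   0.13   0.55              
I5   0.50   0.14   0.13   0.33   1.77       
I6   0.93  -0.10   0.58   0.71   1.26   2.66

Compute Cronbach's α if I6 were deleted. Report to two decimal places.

Cronbach's α = 0.52

Remaining items: I1, I2, I3, I4, I5 (k = 5).
ΣVar(i) = 1.66 + 1.06 + 0.52 + 0.55 + 1.77 = 5.56
σ²_total = 5.56 + 2 × 2.00 = 9.56
α (item deleted) = (5/4)·(1 − 5.56/9.56) = 0.52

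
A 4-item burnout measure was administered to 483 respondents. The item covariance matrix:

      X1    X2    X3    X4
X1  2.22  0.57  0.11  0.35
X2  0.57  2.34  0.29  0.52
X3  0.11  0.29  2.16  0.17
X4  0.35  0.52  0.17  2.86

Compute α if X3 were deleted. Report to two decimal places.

α = 0.42

Remaining items: X1, X2, X4 (k = 3).
Σσᵢ² = 2.22 + 2.34 + 2.86 = 7.42
σ²_total = 7.42 + 2 × 1.44 = 10.30
α (item deleted) = (3/2)·(1 − 7.42/10.30) = 0.42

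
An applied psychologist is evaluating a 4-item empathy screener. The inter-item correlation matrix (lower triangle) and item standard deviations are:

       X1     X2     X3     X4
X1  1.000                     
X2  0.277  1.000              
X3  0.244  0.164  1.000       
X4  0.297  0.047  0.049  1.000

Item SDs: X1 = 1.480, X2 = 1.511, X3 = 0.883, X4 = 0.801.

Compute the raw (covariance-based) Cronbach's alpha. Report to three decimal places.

Σσ²ᵢ = 1.480² + 1.511² + 0.883² + 0.801² = 5.8948
Covariances σ_ij = r_ij · s_i · s_j:
  σ(X1,X2) = 0.277 × 1.480 × 1.511 = 0.6194
  σ(X1,X3) = 0.244 × 1.480 × 0.883 = 0.3189
  σ(X1,X4) = 0.297 × 1.480 × 0.801 = 0.3521
  σ(X2,X3) = 0.164 × 1.511 × 0.883 = 0.2188
  σ(X2,X4) = 0.047 × 1.511 × 0.801 = 0.0569
  σ(X3,X4) = 0.049 × 0.883 × 0.801 = 0.0347
σ²_T = Σσ²ᵢ + 2·Σσ_ij = 5.8948 + 2 × 1.6008 = 9.0964
α = (4/3)·(1 − 5.8948/9.0964) = 0.469

α = 0.469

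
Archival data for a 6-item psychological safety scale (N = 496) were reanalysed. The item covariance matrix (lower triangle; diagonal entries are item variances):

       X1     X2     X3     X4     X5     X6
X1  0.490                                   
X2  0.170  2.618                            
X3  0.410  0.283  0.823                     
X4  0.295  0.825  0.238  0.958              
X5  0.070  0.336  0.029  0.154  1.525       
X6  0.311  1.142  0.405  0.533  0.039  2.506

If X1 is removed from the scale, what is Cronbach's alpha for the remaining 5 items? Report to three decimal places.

Cronbach's alpha = 0.607

Remaining items: X2, X3, X4, X5, X6 (k = 5).
Σσᵢ² = 2.618 + 0.823 + 0.958 + 1.525 + 2.506 = 8.430
σ²_T = 8.430 + 2 × 3.984 = 16.398
α (item deleted) = (5/4)·(1 − 8.430/16.398) = 0.607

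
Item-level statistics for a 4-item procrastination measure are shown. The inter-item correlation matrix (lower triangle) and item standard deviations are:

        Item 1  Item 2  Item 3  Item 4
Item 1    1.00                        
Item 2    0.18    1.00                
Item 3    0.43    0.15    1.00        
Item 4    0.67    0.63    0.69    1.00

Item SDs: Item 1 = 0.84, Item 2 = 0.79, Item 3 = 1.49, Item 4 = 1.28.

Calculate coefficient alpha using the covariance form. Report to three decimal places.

α = 0.766

Σσ²ᵢ = 0.84² + 0.79² + 1.49² + 1.28² = 5.1882
Covariances σ_ij = r_ij · s_i · s_j:
  σ(Item 1,Item 2) = 0.18 × 0.84 × 0.79 = 0.1194
  σ(Item 1,Item 3) = 0.43 × 0.84 × 1.49 = 0.5382
  σ(Item 1,Item 4) = 0.67 × 0.84 × 1.28 = 0.7204
  σ(Item 2,Item 3) = 0.15 × 0.79 × 1.49 = 0.1766
  σ(Item 2,Item 4) = 0.63 × 0.79 × 1.28 = 0.6371
  σ(Item 3,Item 4) = 0.69 × 1.49 × 1.28 = 1.3160
σ²_T = Σσ²ᵢ + 2·Σσ_ij = 5.1882 + 2 × 3.5077 = 12.2036
α = (4/3)·(1 − 5.1882/12.2036) = 0.766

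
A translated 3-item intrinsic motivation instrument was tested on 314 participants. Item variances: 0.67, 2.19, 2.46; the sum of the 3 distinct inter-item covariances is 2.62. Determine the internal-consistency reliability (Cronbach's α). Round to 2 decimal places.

α = 0.74

Σσᵢ² = 0.67 + 2.19 + 2.46 = 5.32
Sum of distinct covariances = 2.62
Var(T) = Σσᵢ² + 2·Σcov = 5.32 + 2 × 2.62 = 10.56
α = (3/2)·(1 − 5.32/10.56) = 0.74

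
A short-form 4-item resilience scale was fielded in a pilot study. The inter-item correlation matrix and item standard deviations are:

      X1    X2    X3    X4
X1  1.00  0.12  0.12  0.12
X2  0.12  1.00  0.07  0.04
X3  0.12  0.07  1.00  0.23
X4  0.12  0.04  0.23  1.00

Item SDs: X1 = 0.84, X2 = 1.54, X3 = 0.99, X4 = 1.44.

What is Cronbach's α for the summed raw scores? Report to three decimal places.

α = 0.309

Σσ²ᵢ = 0.84² + 1.54² + 0.99² + 1.44² = 6.1309
Covariances σ_ij = r_ij · s_i · s_j:
  σ(X1,X2) = 0.12 × 0.84 × 1.54 = 0.1552
  σ(X1,X3) = 0.12 × 0.84 × 0.99 = 0.0998
  σ(X1,X4) = 0.12 × 0.84 × 1.44 = 0.1452
  σ(X2,X3) = 0.07 × 1.54 × 0.99 = 0.1067
  σ(X2,X4) = 0.04 × 1.54 × 1.44 = 0.0887
  σ(X3,X4) = 0.23 × 0.99 × 1.44 = 0.3279
σ²_T = Σσ²ᵢ + 2·Σσ_ij = 6.1309 + 2 × 0.9235 = 7.9779
α = (4/3)·(1 − 6.1309/7.9779) = 0.309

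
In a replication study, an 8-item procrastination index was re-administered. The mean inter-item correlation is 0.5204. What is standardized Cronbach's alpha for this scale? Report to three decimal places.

standardized Cronbach's alpha = 0.897

Standardized α = k·r̄ / (1 + (k−1)·r̄) = 8 × 0.5204 / (1 + 7 × 0.5204)
  = 4.1632 / 4.6428 = 0.897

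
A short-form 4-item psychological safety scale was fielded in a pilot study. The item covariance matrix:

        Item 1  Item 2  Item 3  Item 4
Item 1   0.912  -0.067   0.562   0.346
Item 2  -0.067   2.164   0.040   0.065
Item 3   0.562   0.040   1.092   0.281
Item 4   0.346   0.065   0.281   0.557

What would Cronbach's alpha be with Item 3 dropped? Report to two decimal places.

Remaining items: Item 1, Item 2, Item 4 (k = 3).
sum of item variances = 0.912 + 2.164 + 0.557 = 3.633
σ²_total = 3.633 + 2 × 0.344 = 4.321
α (item deleted) = (3/2)·(1 − 3.633/4.321) = 0.24

α = 0.24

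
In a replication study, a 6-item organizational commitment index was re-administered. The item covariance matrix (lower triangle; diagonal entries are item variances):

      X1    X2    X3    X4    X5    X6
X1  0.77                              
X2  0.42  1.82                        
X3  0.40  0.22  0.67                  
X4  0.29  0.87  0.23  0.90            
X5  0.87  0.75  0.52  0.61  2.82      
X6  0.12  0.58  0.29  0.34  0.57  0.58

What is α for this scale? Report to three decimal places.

α = 0.782

Σσ²ᵢ = 0.77 + 1.82 + 0.67 + 0.90 + 2.82 + 0.58 = 7.56
Σ_{i<j} σ_ij = 7.08
total variance = 7.56 + 2 × 7.08 = 21.72
α = (k/(k−1))·(1 − Σσ²ᵢ/total variance) = (6/5)·(1 − 7.56/21.72) = 0.782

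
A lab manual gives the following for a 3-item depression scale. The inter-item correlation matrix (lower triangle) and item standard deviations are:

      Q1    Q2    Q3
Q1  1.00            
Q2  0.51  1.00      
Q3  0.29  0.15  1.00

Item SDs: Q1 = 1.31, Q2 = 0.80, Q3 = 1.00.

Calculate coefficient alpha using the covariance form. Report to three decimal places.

Σσ²ᵢ = 1.31² + 0.80² + 1.00² = 3.3561
Covariances σ_ij = r_ij · s_i · s_j:
  σ(Q1,Q2) = 0.51 × 1.31 × 0.80 = 0.5345
  σ(Q1,Q3) = 0.29 × 1.31 × 1.00 = 0.3799
  σ(Q2,Q3) = 0.15 × 0.80 × 1.00 = 0.1200
σ²_T = Σσ²ᵢ + 2·Σσ_ij = 3.3561 + 2 × 1.0344 = 5.4249
α = (3/2)·(1 − 3.3561/5.4249) = 0.572

coefficient alpha = 0.572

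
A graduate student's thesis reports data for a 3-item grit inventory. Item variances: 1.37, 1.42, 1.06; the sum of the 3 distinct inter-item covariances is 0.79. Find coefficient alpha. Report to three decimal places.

α = 0.436

Σσ²ᵢ = 1.37 + 1.42 + 1.06 = 3.85
Sum of distinct covariances = 0.79
σ²_total = Σσ²ᵢ + 2·Σcov = 3.85 + 2 × 0.79 = 5.43
α = (3/2)·(1 − 3.85/5.43) = 0.436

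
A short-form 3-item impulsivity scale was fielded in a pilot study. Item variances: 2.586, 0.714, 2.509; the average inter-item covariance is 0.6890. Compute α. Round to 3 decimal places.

Σσ²ᵢ = 2.586 + 0.714 + 2.509 = 5.809
Sum of the 3 distinct covariances = 3 × 0.6890 = 2.0670
Var(T) = Σσ²ᵢ + 2·Σcov = 5.809 + 2 × 2.0670 = 9.9430
α = (3/2)·(1 − 5.809/9.9430) = 0.624

α = 0.624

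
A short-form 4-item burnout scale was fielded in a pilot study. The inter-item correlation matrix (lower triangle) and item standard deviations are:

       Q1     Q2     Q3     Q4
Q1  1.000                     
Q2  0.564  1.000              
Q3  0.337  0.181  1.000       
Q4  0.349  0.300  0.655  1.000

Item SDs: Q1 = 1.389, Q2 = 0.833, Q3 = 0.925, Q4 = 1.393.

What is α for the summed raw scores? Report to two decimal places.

Σσ²ᵢ = 1.389² + 0.833² + 0.925² + 1.393² = 5.4193
Covariances σ_ij = r_ij · s_i · s_j:
  σ(Q1,Q2) = 0.564 × 1.389 × 0.833 = 0.6526
  σ(Q1,Q3) = 0.337 × 1.389 × 0.925 = 0.4330
  σ(Q1,Q4) = 0.349 × 1.389 × 1.393 = 0.6753
  σ(Q2,Q3) = 0.181 × 0.833 × 0.925 = 0.1395
  σ(Q2,Q4) = 0.300 × 0.833 × 1.393 = 0.3481
  σ(Q3,Q4) = 0.655 × 0.925 × 1.393 = 0.8440
σ²_T = Σσ²ᵢ + 2·Σσ_ij = 5.4193 + 2 × 3.0925 = 11.6043
α = (4/3)·(1 − 5.4193/11.6043) = 0.71

α = 0.71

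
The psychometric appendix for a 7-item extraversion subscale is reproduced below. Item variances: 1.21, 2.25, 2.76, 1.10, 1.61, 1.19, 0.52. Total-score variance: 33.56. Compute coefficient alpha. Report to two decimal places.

coefficient alpha = 0.80

ΣVar(i) = 1.21 + 2.25 + 2.76 + 1.10 + 1.61 + 1.19 + 0.52 = 10.64
α = (k/(k−1))·(1 − ΣVar(i)/Var(T)) = (7/6)·(1 − 10.64/33.56) = 0.80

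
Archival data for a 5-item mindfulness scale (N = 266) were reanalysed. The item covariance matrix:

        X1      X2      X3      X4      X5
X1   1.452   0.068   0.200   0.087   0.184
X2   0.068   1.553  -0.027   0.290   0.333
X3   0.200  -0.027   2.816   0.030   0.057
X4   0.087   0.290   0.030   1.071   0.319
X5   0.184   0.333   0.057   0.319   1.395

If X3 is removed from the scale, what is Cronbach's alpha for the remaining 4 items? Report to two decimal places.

Remaining items: X1, X2, X4, X5 (k = 4).
ΣVar(i) = 1.452 + 1.553 + 1.071 + 1.395 = 5.471
total variance = 5.471 + 2 × 1.281 = 8.033
α (item deleted) = (4/3)·(1 − 5.471/8.033) = 0.43

α = 0.43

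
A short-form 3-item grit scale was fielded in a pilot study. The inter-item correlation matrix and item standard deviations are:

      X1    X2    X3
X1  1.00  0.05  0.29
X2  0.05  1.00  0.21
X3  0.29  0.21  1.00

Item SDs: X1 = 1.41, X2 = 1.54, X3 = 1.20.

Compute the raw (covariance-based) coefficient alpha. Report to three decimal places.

Σσ²ᵢ = 1.41² + 1.54² + 1.20² = 5.7997
Covariances σ_ij = r_ij · s_i · s_j:
  σ(X1,X2) = 0.05 × 1.41 × 1.54 = 0.1086
  σ(X1,X3) = 0.29 × 1.41 × 1.20 = 0.4907
  σ(X2,X3) = 0.21 × 1.54 × 1.20 = 0.3881
σ²_T = Σσ²ᵢ + 2·Σσ_ij = 5.7997 + 2 × 0.9874 = 7.7745
α = (3/2)·(1 − 5.7997/7.7745) = 0.381

coefficient alpha = 0.381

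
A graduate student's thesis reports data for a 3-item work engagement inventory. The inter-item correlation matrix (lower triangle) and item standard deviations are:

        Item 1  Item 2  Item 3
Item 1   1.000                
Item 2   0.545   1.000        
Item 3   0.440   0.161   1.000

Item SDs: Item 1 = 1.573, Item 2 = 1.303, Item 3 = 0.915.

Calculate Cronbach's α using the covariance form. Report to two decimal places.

α = 0.66

Σσ²ᵢ = 1.573² + 1.303² + 0.915² = 5.0094
Covariances σ_ij = r_ij · s_i · s_j:
  σ(Item 1,Item 2) = 0.545 × 1.573 × 1.303 = 1.1170
  σ(Item 1,Item 3) = 0.440 × 1.573 × 0.915 = 0.6333
  σ(Item 2,Item 3) = 0.161 × 1.303 × 0.915 = 0.1920
σ²_T = Σσ²ᵢ + 2·Σσ_ij = 5.0094 + 2 × 1.9423 = 8.8940
α = (3/2)·(1 − 5.0094/8.8940) = 0.66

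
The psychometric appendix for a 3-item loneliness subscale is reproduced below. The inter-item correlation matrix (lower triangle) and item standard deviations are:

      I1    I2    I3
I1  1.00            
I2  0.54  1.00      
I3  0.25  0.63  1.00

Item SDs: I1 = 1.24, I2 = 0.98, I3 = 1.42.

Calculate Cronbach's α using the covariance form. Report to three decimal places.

Σσ²ᵢ = 1.24² + 0.98² + 1.42² = 4.5144
Covariances σ_ij = r_ij · s_i · s_j:
  σ(I1,I2) = 0.54 × 1.24 × 0.98 = 0.6562
  σ(I1,I3) = 0.25 × 1.24 × 1.42 = 0.4402
  σ(I2,I3) = 0.63 × 0.98 × 1.42 = 0.8767
σ²_T = Σσ²ᵢ + 2·Σσ_ij = 4.5144 + 2 × 1.9731 = 8.4606
α = (3/2)·(1 − 4.5144/8.4606) = 0.700

α = 0.700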